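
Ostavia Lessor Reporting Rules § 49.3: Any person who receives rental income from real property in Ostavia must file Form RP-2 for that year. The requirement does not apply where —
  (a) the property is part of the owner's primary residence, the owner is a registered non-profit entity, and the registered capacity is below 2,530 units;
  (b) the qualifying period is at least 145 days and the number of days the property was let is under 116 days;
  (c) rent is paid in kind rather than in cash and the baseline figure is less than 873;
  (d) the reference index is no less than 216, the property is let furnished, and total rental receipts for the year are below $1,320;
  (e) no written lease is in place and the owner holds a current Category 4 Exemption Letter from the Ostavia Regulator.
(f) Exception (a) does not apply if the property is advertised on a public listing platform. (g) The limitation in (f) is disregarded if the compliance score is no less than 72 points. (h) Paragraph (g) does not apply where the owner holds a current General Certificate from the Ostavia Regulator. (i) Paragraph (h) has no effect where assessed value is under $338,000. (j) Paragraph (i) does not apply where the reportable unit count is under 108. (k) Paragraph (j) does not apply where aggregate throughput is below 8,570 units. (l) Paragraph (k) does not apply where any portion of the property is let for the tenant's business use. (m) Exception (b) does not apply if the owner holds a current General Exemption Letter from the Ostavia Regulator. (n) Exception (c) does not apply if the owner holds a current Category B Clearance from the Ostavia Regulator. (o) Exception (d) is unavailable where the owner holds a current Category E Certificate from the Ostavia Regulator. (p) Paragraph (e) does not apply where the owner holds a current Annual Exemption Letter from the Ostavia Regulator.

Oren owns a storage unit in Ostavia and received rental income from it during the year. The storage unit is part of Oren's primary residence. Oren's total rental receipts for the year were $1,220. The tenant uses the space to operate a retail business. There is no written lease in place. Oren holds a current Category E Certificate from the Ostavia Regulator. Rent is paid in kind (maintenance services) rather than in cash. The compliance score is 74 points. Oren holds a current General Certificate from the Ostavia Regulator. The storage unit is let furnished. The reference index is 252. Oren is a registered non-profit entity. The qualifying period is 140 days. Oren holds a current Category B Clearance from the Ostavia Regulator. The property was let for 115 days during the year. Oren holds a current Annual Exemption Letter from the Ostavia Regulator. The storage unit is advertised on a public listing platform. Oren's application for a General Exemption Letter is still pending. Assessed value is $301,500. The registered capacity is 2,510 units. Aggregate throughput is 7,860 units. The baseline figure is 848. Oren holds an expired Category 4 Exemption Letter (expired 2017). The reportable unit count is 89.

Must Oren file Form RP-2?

Yes — Oren must file Form RP-2.

Exception (a): the storage unit is part of the primary residence; Oren is a registered non-profit; the registered capacity is 2,510 units, below the 2,530 units limit — every condition holds. However, paragraphs (f)–(l) must be considered: (f) applies — the property is publicly advertised. (g) would limit (f) — the compliance score is 74 points, meeting the 72 points threshold — but (h) sets (g) aside: (h) operates against (g): a current General Certificate is held. (i) would limit (h) — assessed value is $301,500, under the $338,000 limit — but (j) sets (i) aside: (j) operates against (i): the reportable unit count is 89, under the 108 limit. (k) operates (aggregate throughput is 7,860 units, below the 8,570 units limit), but is displaced by (l): (l) applies — the space is let for business use. So (a) is unavailable.
Exception (b) does not apply: the qualifying period is 140 days, short of 145 days.
Exception (c) is satisfied on its face — rent is paid in kind; the baseline figure is 848, less than the 873 limit. However, paragraph (n) must be considered: (n) is triggered — a current Category B Clearance is held. (c) is therefore removed.
Exception (d): the reference index is 252, meeting the 216 threshold; the property is let furnished; total rental receipts for the year are $1,220, below the $1,320 limit — every condition holds. Turning to paragraph (o): (o) operates — a current Category E Certificate is held. Exception (d) does not apply.
Exception (e) requires that the owner holds a current Category 4 Exemption Letter from the Ostavia Regulator; but there is no Category 4 Exemption Letter in force, so (e) is unavailable.
No exception displaces § 49.3.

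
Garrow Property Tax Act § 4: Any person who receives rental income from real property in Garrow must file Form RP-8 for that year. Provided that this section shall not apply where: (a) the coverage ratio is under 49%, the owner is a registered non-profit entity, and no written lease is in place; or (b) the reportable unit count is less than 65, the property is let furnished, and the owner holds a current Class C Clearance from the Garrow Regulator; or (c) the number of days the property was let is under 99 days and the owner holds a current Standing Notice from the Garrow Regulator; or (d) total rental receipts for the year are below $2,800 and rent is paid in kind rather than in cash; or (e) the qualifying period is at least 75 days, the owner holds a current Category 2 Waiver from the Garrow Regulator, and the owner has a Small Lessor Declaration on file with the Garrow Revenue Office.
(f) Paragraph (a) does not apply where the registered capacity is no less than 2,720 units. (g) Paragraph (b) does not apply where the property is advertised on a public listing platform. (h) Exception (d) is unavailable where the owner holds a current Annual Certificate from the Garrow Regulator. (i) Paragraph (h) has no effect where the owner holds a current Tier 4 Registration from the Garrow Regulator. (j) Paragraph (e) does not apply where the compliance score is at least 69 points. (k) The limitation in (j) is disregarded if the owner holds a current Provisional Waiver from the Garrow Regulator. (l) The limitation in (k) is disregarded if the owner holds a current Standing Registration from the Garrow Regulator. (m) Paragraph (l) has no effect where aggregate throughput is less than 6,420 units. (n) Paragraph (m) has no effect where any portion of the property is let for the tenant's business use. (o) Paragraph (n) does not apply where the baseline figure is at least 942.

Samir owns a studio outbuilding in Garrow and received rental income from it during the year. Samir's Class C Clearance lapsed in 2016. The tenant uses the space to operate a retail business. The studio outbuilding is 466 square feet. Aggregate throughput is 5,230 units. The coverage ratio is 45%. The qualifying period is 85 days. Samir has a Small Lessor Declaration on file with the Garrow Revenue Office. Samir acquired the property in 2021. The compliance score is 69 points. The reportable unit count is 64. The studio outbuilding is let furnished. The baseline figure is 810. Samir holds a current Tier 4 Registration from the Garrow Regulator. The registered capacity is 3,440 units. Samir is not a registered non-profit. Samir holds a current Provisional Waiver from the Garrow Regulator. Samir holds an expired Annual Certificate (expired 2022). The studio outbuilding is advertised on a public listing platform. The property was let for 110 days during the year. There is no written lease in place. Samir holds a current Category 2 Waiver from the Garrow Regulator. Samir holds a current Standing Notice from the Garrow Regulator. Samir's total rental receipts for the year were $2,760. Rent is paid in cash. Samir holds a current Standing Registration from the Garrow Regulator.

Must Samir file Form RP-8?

Yes — Samir must file Form RP-8.

Exception (a) requires that the owner is a registered non-profit entity; but Samir is not a registered non-profit, so (a) is unavailable.
Exception (b) requires that the owner holds a current Class C Clearance from the Garrow Regulator; but there is no Class C Clearance in force, so (b) is unavailable.
Exception (c) requires that the number of days the property was let is under 99 days; but the number of days the property was let is 110 days, not under 99 days, so (c) is unavailable.
Exception (d) fails — rent is paid in cash.
All of (e)'s requirements are met (the qualifying period is 85 days, meeting the 75 days threshold; a current Category 2 Waiver is held; a Small Lessor Declaration is on file). However, paragraphs (j)–(o) must be considered: (j) operates against (e): the compliance score is 69 points, meeting the 69 points threshold. (k) would limit (j) — a current Provisional Waiver is held — but (l) sets (k) aside: (l) operates against (k): a current Standing Registration is held. (m) is triggered (aggregate throughput is 5,230 units, less than the 6,420 units limit), but is itself disapplied by (n): (n) operates against (m): the space is let for business use. (o) is not engaged (the baseline figure is 810, short of 942), so (n) stands. (e) is therefore removed.
No exception is made out. Samir falls within the general rule.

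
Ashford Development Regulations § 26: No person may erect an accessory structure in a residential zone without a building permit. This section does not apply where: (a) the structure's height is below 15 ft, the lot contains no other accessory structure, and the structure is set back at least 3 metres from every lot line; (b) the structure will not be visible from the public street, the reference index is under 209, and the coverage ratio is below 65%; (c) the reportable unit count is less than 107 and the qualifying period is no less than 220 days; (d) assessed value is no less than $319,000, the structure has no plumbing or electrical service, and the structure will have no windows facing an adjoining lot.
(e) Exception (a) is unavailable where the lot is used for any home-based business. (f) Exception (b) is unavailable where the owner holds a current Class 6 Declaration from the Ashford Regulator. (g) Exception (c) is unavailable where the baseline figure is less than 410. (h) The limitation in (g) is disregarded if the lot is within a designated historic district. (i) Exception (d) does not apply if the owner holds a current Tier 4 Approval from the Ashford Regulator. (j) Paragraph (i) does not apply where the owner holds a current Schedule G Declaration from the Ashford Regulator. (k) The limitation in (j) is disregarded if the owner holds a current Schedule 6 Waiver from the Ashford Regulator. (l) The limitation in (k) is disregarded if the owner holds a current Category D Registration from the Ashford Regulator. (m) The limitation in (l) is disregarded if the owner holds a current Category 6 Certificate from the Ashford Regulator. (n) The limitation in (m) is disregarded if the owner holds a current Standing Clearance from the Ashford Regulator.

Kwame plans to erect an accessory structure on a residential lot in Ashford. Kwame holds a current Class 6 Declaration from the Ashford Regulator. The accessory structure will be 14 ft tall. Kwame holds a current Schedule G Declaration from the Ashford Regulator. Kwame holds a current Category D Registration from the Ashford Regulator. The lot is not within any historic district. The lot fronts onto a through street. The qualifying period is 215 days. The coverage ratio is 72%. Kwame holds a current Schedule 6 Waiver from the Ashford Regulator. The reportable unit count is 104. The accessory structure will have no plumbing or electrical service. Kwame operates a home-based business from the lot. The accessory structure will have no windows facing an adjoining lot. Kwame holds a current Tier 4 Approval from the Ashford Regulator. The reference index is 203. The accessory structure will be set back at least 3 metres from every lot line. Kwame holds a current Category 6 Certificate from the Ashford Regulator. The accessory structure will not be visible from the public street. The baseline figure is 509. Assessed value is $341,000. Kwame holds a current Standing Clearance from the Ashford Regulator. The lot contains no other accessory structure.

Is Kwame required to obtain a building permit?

Exception (a)'s conditions are all satisfied: the structure's height is 14 ft, below the 15 ft limit; the lot has no other accessory structure; the setback is at least 3 m on every side. But: (e) operates against (a): a home-based business operates on the lot. (a) is therefore removed.
Exception (b) requires that the coverage ratio is below 65%; but the coverage ratio is 72%, not below 65%, so (b) is unavailable.
Exception (c) does not apply: the qualifying period is 215 days, short of 220 days.
Exception (d): assessed value is $341,000, meeting the $319,000 threshold; there is no plumbing or electrical service; no windows face an adjoining lot — every condition holds. Considering the limiting provisions: (i) is triggered (a current Tier 4 Approval is held), but is displaced by (j): (j) operates against (i): a current Schedule G Declaration is held. (k) would limit (j) — a current Schedule 6 Waiver is held — but (l) sets (k) aside: (l) operates against (k): a current Category D Registration is held. (m) operates (a current Category 6 Certificate is held), but is overridden by (n): (n) operates against (m): a current Standing Clearance is held. Exception (d) stands.

No — exception (d) applies; Kwame does not need a building permit.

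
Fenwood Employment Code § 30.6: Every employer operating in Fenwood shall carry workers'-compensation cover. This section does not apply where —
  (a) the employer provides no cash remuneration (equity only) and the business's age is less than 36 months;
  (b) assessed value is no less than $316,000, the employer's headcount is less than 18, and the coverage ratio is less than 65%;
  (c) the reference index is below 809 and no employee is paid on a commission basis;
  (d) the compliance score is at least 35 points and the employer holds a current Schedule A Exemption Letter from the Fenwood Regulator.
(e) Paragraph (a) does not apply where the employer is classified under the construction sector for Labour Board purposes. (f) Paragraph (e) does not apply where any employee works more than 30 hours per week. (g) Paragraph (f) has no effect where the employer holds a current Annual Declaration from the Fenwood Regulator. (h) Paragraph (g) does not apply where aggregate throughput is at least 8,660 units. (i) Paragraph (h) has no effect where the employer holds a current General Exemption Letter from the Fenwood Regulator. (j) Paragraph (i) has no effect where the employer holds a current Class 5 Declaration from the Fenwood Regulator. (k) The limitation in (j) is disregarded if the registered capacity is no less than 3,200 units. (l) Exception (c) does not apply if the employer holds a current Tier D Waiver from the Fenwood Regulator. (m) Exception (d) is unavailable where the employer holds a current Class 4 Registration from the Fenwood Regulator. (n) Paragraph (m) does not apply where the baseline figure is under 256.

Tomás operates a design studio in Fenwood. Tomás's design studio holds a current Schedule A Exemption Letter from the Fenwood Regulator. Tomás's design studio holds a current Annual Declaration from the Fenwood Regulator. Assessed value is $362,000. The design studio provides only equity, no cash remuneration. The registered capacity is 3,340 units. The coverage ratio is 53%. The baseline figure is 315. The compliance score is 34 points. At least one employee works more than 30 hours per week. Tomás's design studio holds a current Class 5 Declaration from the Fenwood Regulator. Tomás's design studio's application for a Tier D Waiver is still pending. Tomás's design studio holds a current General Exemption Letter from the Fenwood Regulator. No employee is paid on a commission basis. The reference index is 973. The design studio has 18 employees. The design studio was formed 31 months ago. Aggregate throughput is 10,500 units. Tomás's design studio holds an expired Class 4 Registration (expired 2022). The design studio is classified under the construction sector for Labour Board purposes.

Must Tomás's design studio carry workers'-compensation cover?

Exception (a)'s conditions are all satisfied: remuneration is equity-only; the business's age is 31 months, less than the 36 months limit. However, paragraphs (e)–(k) must be considered: (e) operates against (a): the design studio is classified under the construction sector. (f) would limit (e) — at least one employee exceeds 30 hours/week — but (g) sets (f) aside: (g) is engaged — a current Annual Declaration is held. (h) applies (aggregate throughput is 10,500 units, meeting the 8,660 units threshold), but yields to (i): (i) operates against (h): a current General Exemption Letter is held. (j) is engaged (a current Class 5 Declaration is held), but is overridden by (k): (k) applies — the registered capacity is 3,340 units, meeting the 3,200 units threshold. So (a) is unavailable.
Exception (b) requires that the employer's headcount is less than 18; but the employer's headcount is 18, not less than 18, so (b) is unavailable.
Exception (c) fails — the reference index is 973, not below 809.
Exception (d) requires that the compliance score is at least 35 points; but the compliance score is 34 points, short of 35 points, so (d) is unavailable.
Every exception is unavailable, so the rule governs.

Yes — Tomás's design studio must carry workers'-compensation cover.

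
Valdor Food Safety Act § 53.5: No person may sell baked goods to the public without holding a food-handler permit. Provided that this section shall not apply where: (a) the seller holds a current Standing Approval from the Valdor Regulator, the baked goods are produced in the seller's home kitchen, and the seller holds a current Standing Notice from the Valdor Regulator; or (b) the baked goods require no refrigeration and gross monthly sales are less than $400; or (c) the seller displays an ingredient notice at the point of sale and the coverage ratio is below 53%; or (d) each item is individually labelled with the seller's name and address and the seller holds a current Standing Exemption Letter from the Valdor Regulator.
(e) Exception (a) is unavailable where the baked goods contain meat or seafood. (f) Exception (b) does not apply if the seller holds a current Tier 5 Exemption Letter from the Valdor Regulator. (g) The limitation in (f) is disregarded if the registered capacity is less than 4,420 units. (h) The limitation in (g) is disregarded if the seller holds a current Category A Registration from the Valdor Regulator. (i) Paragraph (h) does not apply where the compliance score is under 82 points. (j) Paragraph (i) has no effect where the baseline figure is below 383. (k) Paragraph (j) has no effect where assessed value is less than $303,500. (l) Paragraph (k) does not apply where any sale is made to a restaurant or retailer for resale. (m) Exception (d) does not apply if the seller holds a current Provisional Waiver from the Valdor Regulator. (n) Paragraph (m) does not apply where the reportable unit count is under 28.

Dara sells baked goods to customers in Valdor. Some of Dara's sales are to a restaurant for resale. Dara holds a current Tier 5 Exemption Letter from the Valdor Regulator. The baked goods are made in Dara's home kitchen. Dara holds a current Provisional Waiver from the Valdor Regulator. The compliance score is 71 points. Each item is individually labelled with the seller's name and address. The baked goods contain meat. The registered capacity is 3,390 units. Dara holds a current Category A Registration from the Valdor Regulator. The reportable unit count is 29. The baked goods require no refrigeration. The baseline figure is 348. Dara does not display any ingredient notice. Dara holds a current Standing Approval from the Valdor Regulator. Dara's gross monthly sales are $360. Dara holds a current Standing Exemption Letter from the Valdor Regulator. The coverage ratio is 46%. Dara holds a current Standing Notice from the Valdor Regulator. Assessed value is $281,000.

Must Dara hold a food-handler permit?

Exception (a) is satisfied on its face — a current Standing Approval is held; the baked goods are home-kitchen produced; a current Standing Notice is held. But: (e) operates against (a): the baked goods contain meat. (a) is therefore removed.
Exception (b)'s conditions are all satisfied: the baked goods are shelf-stable; gross monthly sales are $360, less than the $400 limit. But applying paragraphs (f)–(l): (f) is engaged — a current Tier 5 Exemption Letter is held. (g) applies (the registered capacity is 3,390 units, less than the 4,420 units limit), but is displaced by (h): (h) is engaged — a current Category A Registration is held. (i) is engaged (the compliance score is 71 points, under the 82 points limit), but yields to (j): (j) is triggered — the baseline figure is 348, below the 383 limit. (k) would limit (j) — assessed value is $281,000, less than the $303,500 limit — but (l) sets (k) aside: (l) operates against (k): some sales are to a restaurant for resale. Exception (b) does not apply.
Exception (c) requires that the seller displays an ingredient notice at the point of sale; but no ingredient notice is displayed, so (c) is unavailable.
Exception (d): items are individually labelled; a current Standing Exemption Letter is held — every condition holds. But applying paragraphs (m)–(n): (m) operates against (d): a current Provisional Waiver is held. (n) is inapplicable (the reportable unit count is 29, not under 28), so (m) stands. (d) is therefore removed.
Every exception is unavailable, so the rule governs.

Yes — Dara must hold a food-handler permit.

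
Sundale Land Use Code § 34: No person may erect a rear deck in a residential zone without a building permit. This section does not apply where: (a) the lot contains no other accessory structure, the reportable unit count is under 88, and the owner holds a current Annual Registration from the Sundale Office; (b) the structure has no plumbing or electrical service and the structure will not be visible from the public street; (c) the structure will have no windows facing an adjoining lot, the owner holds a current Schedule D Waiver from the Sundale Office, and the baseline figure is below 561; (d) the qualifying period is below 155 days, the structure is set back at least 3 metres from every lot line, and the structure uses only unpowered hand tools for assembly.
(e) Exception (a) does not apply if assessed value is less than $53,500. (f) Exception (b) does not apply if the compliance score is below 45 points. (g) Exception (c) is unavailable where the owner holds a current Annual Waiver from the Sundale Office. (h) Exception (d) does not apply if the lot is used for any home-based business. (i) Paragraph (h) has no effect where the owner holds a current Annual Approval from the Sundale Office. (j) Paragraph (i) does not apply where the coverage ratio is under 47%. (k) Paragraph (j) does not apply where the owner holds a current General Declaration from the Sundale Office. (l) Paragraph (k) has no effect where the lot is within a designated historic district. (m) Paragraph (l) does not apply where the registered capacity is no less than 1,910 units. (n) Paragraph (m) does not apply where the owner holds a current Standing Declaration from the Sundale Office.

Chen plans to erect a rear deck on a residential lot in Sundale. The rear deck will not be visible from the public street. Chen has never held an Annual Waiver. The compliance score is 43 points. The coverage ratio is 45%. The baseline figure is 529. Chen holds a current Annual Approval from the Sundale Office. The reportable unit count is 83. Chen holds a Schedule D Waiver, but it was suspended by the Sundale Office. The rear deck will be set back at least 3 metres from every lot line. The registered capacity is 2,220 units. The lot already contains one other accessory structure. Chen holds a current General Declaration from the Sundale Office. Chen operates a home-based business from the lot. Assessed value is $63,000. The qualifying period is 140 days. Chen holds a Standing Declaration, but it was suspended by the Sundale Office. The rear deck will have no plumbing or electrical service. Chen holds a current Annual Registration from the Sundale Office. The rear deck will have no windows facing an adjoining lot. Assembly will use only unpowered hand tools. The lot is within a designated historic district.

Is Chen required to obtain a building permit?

Exception (a) requires that the lot contains no other accessory structure; but the lot already has another accessory structure, so (a) is unavailable.
Exception (b): there is no plumbing or electrical service; the structure will not be visible from the street — every condition holds. Turning to paragraph (f): (f) operates against (b): the compliance score is 43 points, below the 45 points limit. Exception (b) does not apply.
Exception (c) does not apply: the Schedule D Waiver is not current.
Exception (d) is satisfied on its face — the qualifying period is 140 days, below the 155 days limit; the setback is at least 3 m on every side; assembly uses only hand tools. Applying paragraphs (h)–(n): (h) is triggered (a home-based business operates on the lot), but is overridden by (i): (i) is engaged — a current Annual Approval is held. (j) would limit (i) — the coverage ratio is 45%, under the 47% limit — but (k) sets (j) aside: (k) is engaged — a current General Declaration is held. (l) would limit (k) — the lot is in a historic district — but (m) sets (l) aside: (m) operates against (l): the registered capacity is 2,220 units, meeting the 1,910 units threshold. (n), which would lift (m), is not triggered — there is no Standing Declaration in force. Exception (d) stands.

No — exception (d) applies; Chen does not need a building permit.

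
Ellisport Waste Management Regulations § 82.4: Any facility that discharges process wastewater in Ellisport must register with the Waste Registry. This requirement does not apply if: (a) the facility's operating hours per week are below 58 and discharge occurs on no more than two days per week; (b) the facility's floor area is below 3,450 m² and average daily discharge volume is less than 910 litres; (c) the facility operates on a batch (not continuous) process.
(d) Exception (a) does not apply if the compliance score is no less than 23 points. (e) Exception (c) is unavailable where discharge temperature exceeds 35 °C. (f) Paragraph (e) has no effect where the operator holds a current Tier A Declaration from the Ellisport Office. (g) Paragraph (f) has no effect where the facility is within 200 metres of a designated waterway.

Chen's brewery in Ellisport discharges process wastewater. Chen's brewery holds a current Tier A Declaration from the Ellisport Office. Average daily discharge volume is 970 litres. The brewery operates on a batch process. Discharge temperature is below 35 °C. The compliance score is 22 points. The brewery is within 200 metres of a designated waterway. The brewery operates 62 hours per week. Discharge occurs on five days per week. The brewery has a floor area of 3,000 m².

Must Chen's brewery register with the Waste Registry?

No — exception (c) applies; Chen's brewery is not required to register with the Waste Registry.

Exception (a) does not apply: the facility's operating hours per week are 62, not below 58.
Exception (b) does not apply: average daily discharge volume is 970 litres, not less than 910 litres.
Exception (c) is satisfied on its face — the facility operates on a batch process. Applying paragraphs (e)–(g): (e), which would limit (c), is not engaged: discharge temperature is below 35 °C. So (c) applies.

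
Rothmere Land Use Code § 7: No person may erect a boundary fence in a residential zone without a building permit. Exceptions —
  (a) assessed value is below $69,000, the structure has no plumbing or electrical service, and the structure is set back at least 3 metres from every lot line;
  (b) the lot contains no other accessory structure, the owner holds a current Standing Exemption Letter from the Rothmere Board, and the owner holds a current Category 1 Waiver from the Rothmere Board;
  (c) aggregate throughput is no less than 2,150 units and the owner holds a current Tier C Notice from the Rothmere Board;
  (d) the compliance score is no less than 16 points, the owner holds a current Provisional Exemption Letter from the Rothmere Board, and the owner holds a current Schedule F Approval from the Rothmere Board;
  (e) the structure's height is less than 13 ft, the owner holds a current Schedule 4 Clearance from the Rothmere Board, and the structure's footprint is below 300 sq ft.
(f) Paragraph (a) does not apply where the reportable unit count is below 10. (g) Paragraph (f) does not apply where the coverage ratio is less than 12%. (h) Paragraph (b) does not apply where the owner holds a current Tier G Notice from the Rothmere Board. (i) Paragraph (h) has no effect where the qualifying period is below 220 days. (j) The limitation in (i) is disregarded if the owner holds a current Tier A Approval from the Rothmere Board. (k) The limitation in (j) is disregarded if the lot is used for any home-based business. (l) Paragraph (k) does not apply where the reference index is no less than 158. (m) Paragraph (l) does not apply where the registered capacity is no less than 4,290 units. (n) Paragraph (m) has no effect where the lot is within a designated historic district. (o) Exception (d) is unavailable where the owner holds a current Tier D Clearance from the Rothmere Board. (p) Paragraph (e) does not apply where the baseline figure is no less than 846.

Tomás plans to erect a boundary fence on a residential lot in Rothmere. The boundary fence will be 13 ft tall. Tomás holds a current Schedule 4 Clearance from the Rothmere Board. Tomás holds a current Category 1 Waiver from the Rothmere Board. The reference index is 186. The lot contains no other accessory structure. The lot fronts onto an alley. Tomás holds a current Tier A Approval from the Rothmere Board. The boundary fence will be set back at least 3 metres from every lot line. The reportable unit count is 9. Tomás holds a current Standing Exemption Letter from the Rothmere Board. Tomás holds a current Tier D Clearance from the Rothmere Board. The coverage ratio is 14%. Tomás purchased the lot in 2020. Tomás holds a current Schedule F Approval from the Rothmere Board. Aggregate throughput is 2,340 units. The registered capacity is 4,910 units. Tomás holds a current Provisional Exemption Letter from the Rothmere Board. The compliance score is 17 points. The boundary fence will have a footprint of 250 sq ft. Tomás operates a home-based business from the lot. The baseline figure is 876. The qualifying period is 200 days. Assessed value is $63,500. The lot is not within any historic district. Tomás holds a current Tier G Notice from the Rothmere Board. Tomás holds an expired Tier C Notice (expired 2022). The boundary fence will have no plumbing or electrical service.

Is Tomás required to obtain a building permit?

No — exception (b) applies; Tomás does not need a building permit.

Exception (a) is satisfied on its face — assessed value is $63,500, below the $69,000 limit; there is no plumbing or electrical service; the setback is at least 3 m on every side. Turning to paragraphs (f)–(g): (f) operates — the reportable unit count is 9, below the 10 limit. (g) is inapplicable (the coverage ratio is 14%, not less than 12%), so (f) stands. (a) is therefore removed.
Exception (b): the lot has no other accessory structure; a current Standing Exemption Letter is held; a current Category 1 Waiver is held — every condition holds. Considering the limiting provisions: (h) would limit (b) — a current Tier G Notice is held — but (i) sets (h) aside: (i) operates against (h): the qualifying period is 200 days, below the 220 days limit. (j) operates (a current Tier A Approval is held), but is displaced by (k): (k) operates — a home-based business operates on the lot. (l) would limit (k) — the reference index is 186, meeting the 158 threshold — but (m) sets (l) aside: (m) operates against (l): the registered capacity is 4,910 units, meeting the 4,290 units threshold. (n), which would lift (m), is not triggered — the lot is not in a historic district. Exception (b) stands.
Exception (c) does not apply: no current Tier C Notice is held.
Exception (d): the compliance score is 17 points, meeting the 16 points threshold; a current Provisional Exemption Letter is held; a current Schedule F Approval is held — every condition holds. But applying paragraph (o): (o) operates against (d): a current Tier D Clearance is held. (d) is therefore removed.
Exception (e) requires that the structure's height is less than 13 ft; but the structure's height is 13 ft, not less than 13 ft, so (e) is unavailable.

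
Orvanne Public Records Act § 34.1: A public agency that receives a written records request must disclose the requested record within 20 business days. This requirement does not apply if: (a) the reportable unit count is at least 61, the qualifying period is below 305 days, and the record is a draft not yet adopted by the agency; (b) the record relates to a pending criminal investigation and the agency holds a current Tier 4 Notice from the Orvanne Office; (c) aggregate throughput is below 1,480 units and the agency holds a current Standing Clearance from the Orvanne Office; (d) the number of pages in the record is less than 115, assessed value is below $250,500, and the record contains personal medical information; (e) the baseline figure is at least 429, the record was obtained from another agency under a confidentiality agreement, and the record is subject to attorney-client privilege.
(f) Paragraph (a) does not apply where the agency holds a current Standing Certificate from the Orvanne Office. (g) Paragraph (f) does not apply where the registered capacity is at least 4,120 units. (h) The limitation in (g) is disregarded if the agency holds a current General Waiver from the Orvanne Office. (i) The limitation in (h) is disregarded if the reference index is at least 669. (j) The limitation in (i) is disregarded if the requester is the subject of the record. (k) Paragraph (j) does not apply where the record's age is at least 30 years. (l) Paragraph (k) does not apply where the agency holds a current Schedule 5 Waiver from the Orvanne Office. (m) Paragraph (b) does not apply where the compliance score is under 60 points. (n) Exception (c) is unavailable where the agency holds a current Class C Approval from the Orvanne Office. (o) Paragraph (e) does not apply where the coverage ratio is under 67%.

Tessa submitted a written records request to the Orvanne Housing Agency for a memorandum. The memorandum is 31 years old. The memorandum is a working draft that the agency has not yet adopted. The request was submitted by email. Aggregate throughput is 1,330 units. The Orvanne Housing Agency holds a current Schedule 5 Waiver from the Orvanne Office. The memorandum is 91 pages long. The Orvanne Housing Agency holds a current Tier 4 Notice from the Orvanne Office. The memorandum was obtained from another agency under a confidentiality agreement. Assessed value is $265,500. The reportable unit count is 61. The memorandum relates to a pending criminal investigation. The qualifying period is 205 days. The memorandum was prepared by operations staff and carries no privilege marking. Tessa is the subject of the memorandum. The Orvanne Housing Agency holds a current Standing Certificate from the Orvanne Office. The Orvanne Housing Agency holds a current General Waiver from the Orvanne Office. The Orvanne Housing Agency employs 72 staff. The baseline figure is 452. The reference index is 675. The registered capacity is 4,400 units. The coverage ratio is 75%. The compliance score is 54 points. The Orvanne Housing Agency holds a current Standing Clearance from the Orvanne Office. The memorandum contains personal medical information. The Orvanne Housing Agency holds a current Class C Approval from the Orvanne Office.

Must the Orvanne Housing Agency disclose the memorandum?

Yes — the Orvanne Housing Agency must disclose the memorandum.

Exception (a) is satisfied on its face — the reportable unit count is 61, meeting the 61 threshold; the qualifying period is 205 days, below the 305 days limit; the memorandum is an unadopted draft. Turning to paragraphs (f)–(l): (f) operates against (a): a current Standing Certificate is held. (g) would limit (f) — the registered capacity is 4,400 units, meeting the 4,120 units threshold — but (h) sets (g) aside: (h) operates against (g): a current General Waiver is held. (i) would limit (h) — the reference index is 675, meeting the 669 threshold — but (j) sets (i) aside: (j) operates — Tessa is the subject of the memorandum. (k) operates (the record's age is 31 years, meeting the 30 years threshold), but is itself disapplied by (l): (l) applies — a current Schedule 5 Waiver is held. (a) is therefore removed.
Exception (b): the memorandum relates to a pending investigation; a current Tier 4 Notice is held — every condition holds. However, paragraph (m) must be considered: (m) operates against (b): the compliance score is 54 points, under the 60 points limit. (b) is therefore removed.
All of (c)'s requirements are met (aggregate throughput is 1,330 units, below the 1,480 units limit; a current Standing Clearance is held). But applying paragraph (n): (n) applies — a current Class C Approval is held. (c) is therefore removed.
Exception (d) fails — assessed value is $265,500, not below $250,500.
Exception (e) does not apply: the memorandum carries no privilege marking.
Every exception is unavailable, so the rule governs.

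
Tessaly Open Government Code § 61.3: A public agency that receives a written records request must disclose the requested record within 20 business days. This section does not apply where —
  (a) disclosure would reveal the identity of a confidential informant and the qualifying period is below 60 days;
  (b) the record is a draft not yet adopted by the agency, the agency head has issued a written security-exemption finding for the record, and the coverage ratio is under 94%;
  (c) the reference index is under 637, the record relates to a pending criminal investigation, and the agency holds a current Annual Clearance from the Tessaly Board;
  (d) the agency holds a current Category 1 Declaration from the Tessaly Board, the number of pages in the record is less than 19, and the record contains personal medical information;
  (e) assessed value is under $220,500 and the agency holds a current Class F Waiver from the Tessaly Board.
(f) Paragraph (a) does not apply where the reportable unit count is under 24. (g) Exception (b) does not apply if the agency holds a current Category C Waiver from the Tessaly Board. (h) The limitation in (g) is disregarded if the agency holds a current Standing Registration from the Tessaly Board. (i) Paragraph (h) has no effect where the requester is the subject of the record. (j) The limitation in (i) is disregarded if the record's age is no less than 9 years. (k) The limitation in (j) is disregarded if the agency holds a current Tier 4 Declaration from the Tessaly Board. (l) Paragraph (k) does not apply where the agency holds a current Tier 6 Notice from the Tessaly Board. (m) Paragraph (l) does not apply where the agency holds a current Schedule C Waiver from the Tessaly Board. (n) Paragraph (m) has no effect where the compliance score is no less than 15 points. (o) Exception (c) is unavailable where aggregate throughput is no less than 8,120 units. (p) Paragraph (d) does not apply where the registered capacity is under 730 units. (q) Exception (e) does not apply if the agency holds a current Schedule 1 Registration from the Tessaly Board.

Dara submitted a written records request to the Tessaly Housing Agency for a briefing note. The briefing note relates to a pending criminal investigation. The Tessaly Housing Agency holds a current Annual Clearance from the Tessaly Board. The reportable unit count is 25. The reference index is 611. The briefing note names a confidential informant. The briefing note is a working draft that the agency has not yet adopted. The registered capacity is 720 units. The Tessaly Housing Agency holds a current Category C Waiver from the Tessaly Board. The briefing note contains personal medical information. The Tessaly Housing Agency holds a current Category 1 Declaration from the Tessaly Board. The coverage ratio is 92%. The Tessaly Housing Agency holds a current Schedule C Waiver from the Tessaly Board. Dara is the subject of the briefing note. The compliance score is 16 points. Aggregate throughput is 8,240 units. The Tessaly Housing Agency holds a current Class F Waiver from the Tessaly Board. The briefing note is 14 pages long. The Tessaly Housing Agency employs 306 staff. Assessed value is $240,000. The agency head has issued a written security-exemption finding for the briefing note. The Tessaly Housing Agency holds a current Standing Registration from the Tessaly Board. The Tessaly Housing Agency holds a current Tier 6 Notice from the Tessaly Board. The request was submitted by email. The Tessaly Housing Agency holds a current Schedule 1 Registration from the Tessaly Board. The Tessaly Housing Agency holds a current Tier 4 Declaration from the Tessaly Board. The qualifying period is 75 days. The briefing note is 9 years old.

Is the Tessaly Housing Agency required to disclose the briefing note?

No — exception (b) applies; the Tessaly Housing Agency is not required to disclose the briefing note.

Exception (a) fails — the qualifying period is 75 days, not below 60 days.
Exception (b): the briefing note is an unadopted draft; a written security-exemption finding has been issued; the coverage ratio is 92%, under the 94% limit — every condition holds. As to paragraphs (g)–(n): (g) would limit (b) — a current Category C Waiver is held — but (h) sets (g) aside: (h) is engaged — a current Standing Registration is held. (i) operates (Dara is the subject of the briefing note), but is itself disapplied by (j): (j) operates against (i): the record's age is 9 years, meeting the 9 years threshold. (k) would limit (j) — a current Tier 4 Declaration is held — but (l) sets (k) aside: (l) operates against (k): a current Tier 6 Notice is held. (m) would limit (l) — a current Schedule C Waiver is held — but (n) sets (m) aside: (n) applies — the compliance score is 16 points, meeting the 15 points threshold. Exception (b) stands.
Exception (c)'s conditions are all satisfied: the reference index is 611, under the 637 limit; the briefing note relates to a pending investigation; a current Annual Clearance is held. However, paragraph (o) must be considered: (o) is engaged — aggregate throughput is 8,240 units, meeting the 8,120 units threshold. Exception (c) does not apply.
Exception (d) is satisfied on its face — a current Category 1 Declaration is held; the number of pages in the record is 14, less than the 19 limit; the briefing note contains personal medical information. Turning to paragraph (p): (p) operates — the registered capacity is 720 units, under the 730 units limit. So (d) is unavailable.
Exception (e) requires that assessed value is under $220,500; but assessed value is $240,000, not under $220,500, so (e) is unavailable.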